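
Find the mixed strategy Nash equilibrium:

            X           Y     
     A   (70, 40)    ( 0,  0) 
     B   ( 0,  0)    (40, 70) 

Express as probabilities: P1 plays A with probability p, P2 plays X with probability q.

p = 0.6364, q = 0.3636

Work:
Find probabilities that make opponent indifferent:
P2 chooses q to make P1 indifferent between A and B
P1 chooses p to make P2 indifferent between X and Y
Mixed NE: P1 plays (A: 0.6364, B: 0.3636), P2 plays (X: 0.3636, Y: 0.6364)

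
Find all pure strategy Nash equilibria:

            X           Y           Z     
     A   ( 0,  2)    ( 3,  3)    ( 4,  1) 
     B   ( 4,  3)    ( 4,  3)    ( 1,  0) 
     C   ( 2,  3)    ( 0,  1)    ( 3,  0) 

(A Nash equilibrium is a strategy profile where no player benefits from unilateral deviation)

Nash equilibrium: (B, X), (B, Y)

Work:
Best responses:
  P1 vs X: payoffs [0, 4, 2] → best response B (payoff 4)
  P1 vs Y: payoffs [3, 4, 0] → best response B (payoff 4)
  P1 vs Z: payoffs [4, 1, 3] → best response A (payoff 4)
  P2 vs A: payoffs [2, 3, 1] → best response Y (payoff 3)
  P2 vs B: payoffs [3, 3, 0] → best response X/Y (payoff 3)
  P2 vs C: payoffs [3, 1, 0] → best response X (payoff 3)
Mutual best responses: (B,X), (B,Y) → Nash equilibria.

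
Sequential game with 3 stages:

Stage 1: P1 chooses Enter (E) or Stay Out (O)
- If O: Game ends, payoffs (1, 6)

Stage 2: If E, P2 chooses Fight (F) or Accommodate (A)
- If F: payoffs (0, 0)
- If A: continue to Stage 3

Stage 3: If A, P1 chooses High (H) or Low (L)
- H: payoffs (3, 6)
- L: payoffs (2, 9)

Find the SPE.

SPE: (E, A, H); Outcome (3, 6)

Work:
Stage 3: P1 chooses H (3 vs 2)
Stage 2: P2: F->0, A->6 (anticipating H). Choose A
Stage 1: P1: O->1, E->3 (anticipating A, H). Choose E
SPE path: E -> A -> H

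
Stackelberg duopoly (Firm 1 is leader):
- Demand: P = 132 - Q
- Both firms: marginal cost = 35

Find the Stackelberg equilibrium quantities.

q₁* (leader) = 48.5, q₂* (follower) = 24.25

Work:
Follower's reaction: q₂ = (a - c - q₁)/2
Leader substitutes: π₁ = q₁·(a - q₁ - (a-c-q₁)/2 - c)
FOC: q₁* = (132 - 35)/2 = 48.50
Then: q₂* = (132 - 35 - 48.5)/2 = 24.25
Leader has first-mover advantage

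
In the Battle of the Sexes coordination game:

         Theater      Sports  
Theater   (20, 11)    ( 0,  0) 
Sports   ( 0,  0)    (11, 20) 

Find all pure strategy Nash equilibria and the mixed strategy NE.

Pure NE: (Theater, Theater) and (Sports, Sports); Mixed NE: p = 0.6452, q = 0.3548

Work:
Check pure NE:
(Theater, Theater): (20, 11) - no unilateral deviation beneficial
(Sports, Sports): (11, 20) - no unilateral deviation beneficial
Mixed NE: P1 plays Theater with p = 0.6452, P2 plays Theater with q = 0.3548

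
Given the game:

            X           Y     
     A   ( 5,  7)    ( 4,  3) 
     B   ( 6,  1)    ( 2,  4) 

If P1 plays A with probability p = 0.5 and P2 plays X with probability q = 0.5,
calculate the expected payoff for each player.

E[P1] = 4.25, E[P2] = 3.75

Work:
E[P1] = p·q·π₁(A,X) + p·(1-q)·π₁(A,Y) + (1-p)·q·π₁(B,X) + (1-p)·(1-q)·π₁(B,Y)
= 0.5·0.5·5 + 0.5·0.5·4 + 0.5·0.5·6 + 0.5·0.5·2
= 4.25

E[P2] = 3.75 (similar calculation)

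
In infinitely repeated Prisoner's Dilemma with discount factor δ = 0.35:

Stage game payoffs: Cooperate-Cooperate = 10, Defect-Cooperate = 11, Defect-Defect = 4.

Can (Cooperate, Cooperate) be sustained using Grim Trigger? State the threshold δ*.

δ* = 0.1429; since δ = 0.35 ≥ 0.1429, cooperation can be sustained

Work:
For Grim Trigger:
Cooperate forever: 10/(1-δ)
Defect then punished: 11 + 4·δ/(1-δ)
Need: 10/(1-δ) ≥ 11 + 4·δ/(1-δ)
Solving: δ ≥ (T-R)/(T-P) = (11-10)/(11-4) = 0.1429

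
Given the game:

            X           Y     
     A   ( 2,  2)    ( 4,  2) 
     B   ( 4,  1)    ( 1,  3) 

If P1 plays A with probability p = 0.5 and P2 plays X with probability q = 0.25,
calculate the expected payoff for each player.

E[P1] = 2.625, E[P2] = 2.25

Work:
E[P1] = p·q·π₁(A,X) + p·(1-q)·π₁(A,Y) + (1-p)·q·π₁(B,X) + (1-p)·(1-q)·π₁(B,Y)
= 0.5·0.25·2 + 0.5·0.75·4 + 0.5·0.25·4 + 0.5·0.75·1
= 2.625

E[P2] = 2.25 (similar calculation)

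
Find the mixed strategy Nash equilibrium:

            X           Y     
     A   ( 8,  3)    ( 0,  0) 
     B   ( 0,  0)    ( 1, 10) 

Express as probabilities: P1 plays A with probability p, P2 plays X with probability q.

p = 0.7692, q = 0.1111

Work:
Find probabilities that make opponent indifferent:
P2 chooses q to make P1 indifferent between A and B
P1 chooses p to make P2 indifferent between X and Y
Mixed NE: P1 plays (A: 0.7692, B: 0.2308), P2 plays (X: 0.1111, Y: 0.8889)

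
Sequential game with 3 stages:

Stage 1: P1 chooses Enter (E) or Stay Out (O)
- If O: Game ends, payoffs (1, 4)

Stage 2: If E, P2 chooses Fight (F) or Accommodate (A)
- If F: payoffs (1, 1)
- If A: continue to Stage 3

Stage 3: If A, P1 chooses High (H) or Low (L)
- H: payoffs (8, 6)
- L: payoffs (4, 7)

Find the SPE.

SPE: (E, A, H); Outcome (8, 6)

Work:
Stage 3: P1 chooses H (8 vs 4)
Stage 2: P2: F->1, A->6 (anticipating H). Choose A
Stage 1: P1: O->1, E->8 (anticipating A, H). Choose E
SPE path: E -> A -> H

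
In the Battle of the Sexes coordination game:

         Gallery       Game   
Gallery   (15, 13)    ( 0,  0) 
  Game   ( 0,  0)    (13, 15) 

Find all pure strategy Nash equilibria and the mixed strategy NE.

Pure NE: (Gallery, Gallery) and (Game, Game); Mixed NE: p = 0.5357, q = 0.4643

Work:
Check pure NE:
(Gallery, Gallery): (15, 13) - no unilateral deviation beneficial
(Game, Game): (13, 15) - no unilateral deviation beneficial
Mixed NE: P1 plays Gallery with p = 0.5357, P2 plays Gallery with q = 0.4643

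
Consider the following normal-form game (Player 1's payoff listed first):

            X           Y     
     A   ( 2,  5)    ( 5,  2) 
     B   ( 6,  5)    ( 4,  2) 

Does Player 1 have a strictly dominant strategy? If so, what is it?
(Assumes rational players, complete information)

No strictly dominant strategy exists for Player 1

Work:
A strategy strictly dominates another if it gives a strictly higher payoff against every opponent action. Compare each pair of P1's strategies column-by-column:
  A vs B: [2 vs 6, 5 vs 4] → A does not strictly dominate B (column X: 2 ≤ 6)
  B vs A: [6 vs 2, 4 vs 5] → B does not strictly dominate A (column Y: 4 ≤ 5)
No single strategy strictly dominates all others → no strictly dominant strategy.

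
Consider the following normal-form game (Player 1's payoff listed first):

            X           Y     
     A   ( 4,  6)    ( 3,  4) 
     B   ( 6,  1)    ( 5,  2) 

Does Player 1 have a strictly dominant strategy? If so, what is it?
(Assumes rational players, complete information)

Yes, Player 1's strictly dominant strategy is B

Work:
A strategy strictly dominates another if it gives a strictly higher payoff against every opponent action. Compare each pair of P1's strategies column-by-column:
  A vs B: [4 vs 6, 3 vs 5] → A does not strictly dominate B (column X: 4 ≤ 6)
  B vs A: [6 vs 4, 5 vs 3] → B strictly dominates A
B strictly dominates every other strategy → strictly dominant.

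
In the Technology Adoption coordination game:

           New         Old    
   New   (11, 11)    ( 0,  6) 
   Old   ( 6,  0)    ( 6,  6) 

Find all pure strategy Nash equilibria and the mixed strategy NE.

Pure NE: (New, New) and (Old, Old); Mixed NE: p = 0.5455, q = 0.5455

Work:
Check pure NE:
(New, New): (11, 11) - no unilateral deviation beneficial
(Old, Old): (6, 6) - no unilateral deviation beneficial
Mixed NE: P1 plays New with p = 0.5455, P2 plays New with q = 0.5455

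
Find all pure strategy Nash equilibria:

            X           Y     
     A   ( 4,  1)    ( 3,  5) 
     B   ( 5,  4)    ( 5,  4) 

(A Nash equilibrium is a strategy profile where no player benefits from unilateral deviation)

Nash equilibrium: (B, X), (B, Y)

Work:
Best responses:
  P1 vs X: payoffs [4, 5] → best response B (payoff 5)
  P1 vs Y: payoffs [3, 5] → best response B (payoff 5)
  P2 vs A: payoffs [1, 5] → best response Y (payoff 5)
  P2 vs B: payoffs [4, 4] → best response X/Y (payoff 4)
Mutual best responses: (B,X), (B,Y) → Nash equilibria.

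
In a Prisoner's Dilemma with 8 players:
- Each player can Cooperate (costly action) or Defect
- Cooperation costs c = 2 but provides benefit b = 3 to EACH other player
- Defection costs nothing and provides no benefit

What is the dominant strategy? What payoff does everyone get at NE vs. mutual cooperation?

Dominant: Defect; NE payoff = 0; Coop payoff = 19

Work:
Defect dominates (saves cost c = 2, benefit to others is external)
NE: All defect → everyone gets 0
If all cooperate: each receives (7)×3 - 2 = 19
Social dilemma: 19 > 0 but NE gives 0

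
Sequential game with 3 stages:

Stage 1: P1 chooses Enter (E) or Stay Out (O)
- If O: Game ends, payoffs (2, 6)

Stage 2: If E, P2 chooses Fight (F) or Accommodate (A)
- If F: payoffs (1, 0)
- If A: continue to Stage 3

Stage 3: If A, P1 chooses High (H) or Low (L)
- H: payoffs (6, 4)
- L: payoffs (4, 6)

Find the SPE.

SPE: (E, A, H); Outcome (6, 4)

Work:
Stage 3: P1 chooses H (6 vs 4)
Stage 2: P2: F->0, A->4 (anticipating H). Choose A
Stage 1: P1: O->2, E->6 (anticipating A, H). Choose E
SPE path: E -> A -> H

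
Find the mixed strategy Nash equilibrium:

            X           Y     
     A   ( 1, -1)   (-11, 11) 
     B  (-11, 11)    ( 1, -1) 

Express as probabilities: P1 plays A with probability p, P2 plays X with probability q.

p = 0.5, q = 0.5

Work:
Find probabilities that make opponent indifferent:
P2 chooses q to make P1 indifferent between A and B
P1 chooses p to make P2 indifferent between X and Y
Mixed NE: P1 plays (A: 0.5, B: 0.5), P2 plays (X: 0.5, Y: 0.5)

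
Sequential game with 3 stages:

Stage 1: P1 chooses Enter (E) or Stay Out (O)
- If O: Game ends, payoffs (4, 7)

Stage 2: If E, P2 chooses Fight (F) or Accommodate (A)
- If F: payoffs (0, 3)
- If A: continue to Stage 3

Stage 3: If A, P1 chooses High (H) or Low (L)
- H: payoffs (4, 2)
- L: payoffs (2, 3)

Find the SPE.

SPE: (O, F, H); Outcome (4, 7)

Work:
Stage 3: P1 chooses H (4 vs 2)
Stage 2: P2: F->3, A->2 (anticipating H). Choose F
Stage 1: P1: O->4, E->0 (anticipating F, H). Choose O
SPE path: O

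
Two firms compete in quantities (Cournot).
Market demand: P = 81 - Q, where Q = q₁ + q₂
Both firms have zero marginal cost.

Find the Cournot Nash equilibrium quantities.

q₁* = q₂* = 27.0; P* = 27.0

Work:
Profit: π_i = P·q_i = (a - q_i - q_j)·q_i
FOC: ∂π_i/∂q_i = a - 2q_i - q_j = 0
Reaction function: q_i = (81 - q_j)/2
Symmetry: q* = 81/3 = 27.0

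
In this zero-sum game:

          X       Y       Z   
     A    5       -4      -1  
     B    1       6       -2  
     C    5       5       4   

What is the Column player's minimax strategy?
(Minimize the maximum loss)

Column should play Z, value = 4

Work:
Column player minimizes Row's maximum payoff:
Column X: max payoff to Row = 5
Column Y: max payoff to Row = 6
Column Z: max payoff to Row = 4
Minimum is 4, achieved by column Z.
Minimax strategy: Z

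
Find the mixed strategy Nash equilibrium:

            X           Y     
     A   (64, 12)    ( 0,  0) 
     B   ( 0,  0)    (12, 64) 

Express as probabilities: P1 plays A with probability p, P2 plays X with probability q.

p = 0.8421, q = 0.1579

Work:
Find probabilities that make opponent indifferent:
P2 chooses q to make P1 indifferent between A and B
P1 chooses p to make P2 indifferent between X and Y
Mixed NE: P1 plays (A: 0.8421, B: 0.1579), P2 plays (X: 0.1579, Y: 0.8421)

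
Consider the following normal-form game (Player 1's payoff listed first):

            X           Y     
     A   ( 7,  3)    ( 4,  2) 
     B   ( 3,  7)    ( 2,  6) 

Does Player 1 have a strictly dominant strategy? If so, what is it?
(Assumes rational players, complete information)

Yes, Player 1's strictly dominant strategy is A

Work:
A strategy strictly dominates another if it gives a strictly higher payoff against every opponent action. Compare each pair of P1's strategies column-by-column:
  A vs B: [7 vs 3, 4 vs 2] → A strictly dominates B
  B vs A: [3 vs 7, 2 vs 4] → B does not strictly dominate A (column X: 3 ≤ 7)
A strictly dominates every other strategy → strictly dominant.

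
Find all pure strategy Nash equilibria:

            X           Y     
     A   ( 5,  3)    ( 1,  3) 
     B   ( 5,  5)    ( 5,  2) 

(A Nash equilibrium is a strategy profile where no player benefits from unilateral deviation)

Nash equilibrium: (A, X), (B, X)

Work:
Best responses:
  P1 vs X: payoffs [5, 5] → best response A/B (payoff 5)
  P1 vs Y: payoffs [1, 5] → best response B (payoff 5)
  P2 vs A: payoffs [3, 3] → best response X/Y (payoff 3)
  P2 vs B: payoffs [5, 2] → best response X (payoff 5)
Mutual best responses: (A,X), (B,X) → Nash equilibria.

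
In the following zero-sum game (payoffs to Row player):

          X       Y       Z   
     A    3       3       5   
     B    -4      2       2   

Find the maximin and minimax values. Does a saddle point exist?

Maximin = 3, Minimax = 3, Saddle: True

Work:
Row minimums: [3, -4] → maximin = 3
Column maximums: [3, 3, 5] → minimax = 3
Saddle point exists! Game value = 3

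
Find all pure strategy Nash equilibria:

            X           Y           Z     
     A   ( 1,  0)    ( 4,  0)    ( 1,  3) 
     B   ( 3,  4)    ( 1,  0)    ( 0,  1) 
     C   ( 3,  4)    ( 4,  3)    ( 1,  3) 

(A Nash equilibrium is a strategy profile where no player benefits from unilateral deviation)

Nash equilibrium: (A, Z), (B, X), (C, X)

Work:
Best responses:
  P1 vs X: payoffs [1, 3, 3] → best response B/C (payoff 3)
  P1 vs Y: payoffs [4, 1, 4] → best response A/C (payoff 4)
  P1 vs Z: payoffs [1, 0, 1] → best response A/C (payoff 1)
  P2 vs A: payoffs [0, 0, 3] → best response Z (payoff 3)
  P2 vs B: payoffs [4, 0, 1] → best response X (payoff 4)
  P2 vs C: payoffs [4, 3, 3] → best response X (payoff 4)
Mutual best responses: (A,Z), (B,X), (C,X) → Nash equilibria.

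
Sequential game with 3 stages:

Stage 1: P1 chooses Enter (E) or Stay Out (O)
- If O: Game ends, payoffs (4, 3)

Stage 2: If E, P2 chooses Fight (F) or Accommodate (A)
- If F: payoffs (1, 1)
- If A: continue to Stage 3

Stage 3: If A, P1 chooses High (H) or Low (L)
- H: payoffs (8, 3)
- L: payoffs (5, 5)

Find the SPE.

SPE: (E, A, H); Outcome (8, 3)

Work:
Stage 3: P1 chooses H (8 vs 5)
Stage 2: P2: F->1, A->3 (anticipating H). Choose A
Stage 1: P1: O->4, E->8 (anticipating A, H). Choose E
SPE path: E -> A -> H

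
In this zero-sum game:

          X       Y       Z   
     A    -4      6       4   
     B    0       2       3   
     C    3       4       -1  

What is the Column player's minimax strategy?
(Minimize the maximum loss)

Column should play X, value = 3

Work:
Column player minimizes Row's maximum payoff:
Column X: max payoff to Row = 3
Column Y: max payoff to Row = 6
Column Z: max payoff to Row = 4
Minimum is 3, achieved by column X.
Minimax strategy: X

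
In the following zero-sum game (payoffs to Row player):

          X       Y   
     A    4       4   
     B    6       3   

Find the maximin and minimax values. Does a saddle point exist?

Maximin = 4, Minimax = 4, Saddle: True

Work:
Row minimums: [4, 3] → maximin = 4
Column maximums: [6, 4] → minimax = 4
Saddle point exists! Game value = 4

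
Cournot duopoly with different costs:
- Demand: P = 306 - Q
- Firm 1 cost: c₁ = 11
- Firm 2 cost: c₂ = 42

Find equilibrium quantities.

q₁* = 108.67, q₂* = 77.67

Work:
Reaction: q₁ = (306 - 11 - q₂)/2
Reaction: q₂ = (306 - 42 - q₁)/2
Solve simultaneously:
q₁* = (306 - 2×11 + 42)/3 = 108.67
q₂* = (306 - 2×42 + 11)/3 = 77.67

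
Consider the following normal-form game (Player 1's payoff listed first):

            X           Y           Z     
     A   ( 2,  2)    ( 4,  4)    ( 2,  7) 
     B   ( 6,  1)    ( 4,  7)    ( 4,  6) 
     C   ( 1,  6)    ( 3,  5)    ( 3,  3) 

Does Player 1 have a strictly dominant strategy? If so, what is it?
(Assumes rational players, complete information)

No strictly dominant strategy exists for Player 1

Work:
A strategy strictly dominates another if it gives a strictly higher payoff against every opponent action. Compare each pair of P1's strategies column-by-column:
  A vs B: [2 vs 6, 4 vs 4, 2 vs 4] → A does not strictly dominate B (column X: 2 ≤ 6)
  A vs C: [2 vs 1, 4 vs 3, 2 vs 3] → A does not strictly dominate C (column Z: 2 ≤ 3)
  B vs A: [6 vs 2, 4 vs 4, 4 vs 2] → B does not strictly dominate A (column Y: 4 ≤ 4)
  B vs C: [6 vs 1, 4 vs 3, 4 vs 3] → B strictly dominates C
  C vs A: [1 vs 2, 3 vs 4, 3 vs 2] → C does not strictly dominate A (column X: 1 ≤ 2)
  C vs B: [1 vs 6, 3 vs 4, 3 vs 4] → C does not strictly dominate B (column X: 1 ≤ 6)
No single strategy strictly dominates all others → no strictly dominant strategy.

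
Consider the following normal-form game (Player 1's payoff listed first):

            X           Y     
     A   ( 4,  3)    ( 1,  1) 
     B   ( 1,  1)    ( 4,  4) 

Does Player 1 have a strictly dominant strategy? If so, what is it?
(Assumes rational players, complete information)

No strictly dominant strategy exists for Player 1

Work:
A strategy strictly dominates another if it gives a strictly higher payoff against every opponent action. Compare each pair of P1's strategies column-by-column:
  A vs B: [4 vs 1, 1 vs 4] → A does not strictly dominate B (column Y: 1 ≤ 4)
  B vs A: [1 vs 4, 4 vs 1] → B does not strictly dominate A (column X: 1 ≤ 4)
No single strategy strictly dominates all others → no strictly dominant strategy.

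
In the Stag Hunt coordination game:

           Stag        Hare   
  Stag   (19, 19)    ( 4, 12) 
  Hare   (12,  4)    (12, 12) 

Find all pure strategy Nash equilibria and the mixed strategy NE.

Pure NE: (Stag, Stag) and (Hare, Hare); Mixed NE: p = 0.5333, q = 0.5333

Work:
Check pure NE:
(Stag, Stag): (19, 19) - no unilateral deviation beneficial
(Hare, Hare): (12, 12) - no unilateral deviation beneficial
Mixed NE: P1 plays Stag with p = 0.5333, P2 plays Stag with q = 0.5333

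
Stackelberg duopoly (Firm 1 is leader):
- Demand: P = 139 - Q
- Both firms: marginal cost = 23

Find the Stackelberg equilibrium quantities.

q₁* (leader) = 58.0, q₂* (follower) = 29.0

Work:
Follower's reaction: q₂ = (a - c - q₁)/2
Leader substitutes: π₁ = q₁·(a - q₁ - (a-c-q₁)/2 - c)
FOC: q₁* = (139 - 23)/2 = 58.00
Then: q₂* = (139 - 23 - 58.0)/2 = 29.00
Leader has first-mover advantage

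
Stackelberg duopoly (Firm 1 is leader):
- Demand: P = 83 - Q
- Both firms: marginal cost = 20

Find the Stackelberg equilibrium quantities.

q₁* (leader) = 31.5, q₂* (follower) = 15.75

Work:
Follower's reaction: q₂ = (a - c - q₁)/2
Leader substitutes: π₁ = q₁·(a - q₁ - (a-c-q₁)/2 - c)
FOC: q₁* = (83 - 20)/2 = 31.50
Then: q₂* = (83 - 20 - 31.5)/2 = 15.75
Leader has first-mover advantage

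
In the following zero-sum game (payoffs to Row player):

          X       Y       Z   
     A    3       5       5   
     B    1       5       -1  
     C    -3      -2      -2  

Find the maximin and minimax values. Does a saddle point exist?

Maximin = 3, Minimax = 3, Saddle: True

Work:
Row minimums: [3, -1, -3] → maximin = 3
Column maximums: [3, 5, 5] → minimax = 3
Saddle point exists! Game value = 3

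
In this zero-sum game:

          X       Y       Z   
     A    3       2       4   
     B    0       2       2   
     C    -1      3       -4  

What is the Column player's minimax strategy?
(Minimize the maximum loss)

Column should play X or Y (all achieve the minimum), value = 3

Work:
Column player minimizes Row's maximum payoff:
Column X: max payoff to Row = 3
Column Y: max payoff to Row = 3
Column Z: max payoff to Row = 4
Minimum is 3, achieved by columns X, Y (tied).
Each of X or Y is a minimax strategy.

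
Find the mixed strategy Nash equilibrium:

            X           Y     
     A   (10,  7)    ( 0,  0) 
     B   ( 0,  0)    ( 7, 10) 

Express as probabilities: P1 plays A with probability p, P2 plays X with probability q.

p = 0.5882, q = 0.4118

Work:
Find probabilities that make opponent indifferent:
P2 chooses q to make P1 indifferent between A and B
P1 chooses p to make P2 indifferent between X and Y
Mixed NE: P1 plays (A: 0.5882, B: 0.4118), P2 plays (X: 0.4118, Y: 0.5882)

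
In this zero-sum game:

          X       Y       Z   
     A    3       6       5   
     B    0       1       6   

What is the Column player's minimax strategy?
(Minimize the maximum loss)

Column should play X, value = 3

Work:
Column player minimizes Row's maximum payoff:
Column X: max payoff to Row = 3
Column Y: max payoff to Row = 6
Column Z: max payoff to Row = 6
Minimum is 3, achieved by column X.
Minimax strategy: X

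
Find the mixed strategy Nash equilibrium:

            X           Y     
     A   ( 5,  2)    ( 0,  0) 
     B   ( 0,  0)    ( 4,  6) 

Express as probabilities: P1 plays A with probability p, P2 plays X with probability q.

p = 0.75, q = 0.4444

Work:
Find probabilities that make opponent indifferent:
P2 chooses q to make P1 indifferent between A and B
P1 chooses p to make P2 indifferent between X and Y
Mixed NE: P1 plays (A: 0.75, B: 0.25), P2 plays (X: 0.4444, Y: 0.5556)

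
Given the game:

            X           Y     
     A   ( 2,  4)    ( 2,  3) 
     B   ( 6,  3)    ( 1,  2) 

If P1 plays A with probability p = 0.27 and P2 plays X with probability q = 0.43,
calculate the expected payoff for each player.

E[P1] = 2.8395, E[P2] = 2.7

Work:
E[P1] = p·q·π₁(A,X) + p·(1-q)·π₁(A,Y) + (1-p)·q·π₁(B,X) + (1-p)·(1-q)·π₁(B,Y)
= 0.27·0.43·2 + 0.27·0.57·2 + 0.73·0.43·6 + 0.73·0.57·1
= 2.8395

E[P2] = 2.7 (similar calculation)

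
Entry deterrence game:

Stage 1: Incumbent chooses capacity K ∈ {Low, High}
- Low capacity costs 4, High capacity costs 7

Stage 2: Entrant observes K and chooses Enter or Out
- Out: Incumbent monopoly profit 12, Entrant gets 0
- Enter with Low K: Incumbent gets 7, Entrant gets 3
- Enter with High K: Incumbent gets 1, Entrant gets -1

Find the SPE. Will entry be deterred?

SPE: (High, Enter|Low, Out|High); Entry deterred. Incumbent net profit = 5

Work:
After Low K: Entrant enters (3 > 0)
After High K: Entrant stays out (-1 < 0)
Incumbent: Low → 7−4=3, High → 12−7=5
Incumbent chooses High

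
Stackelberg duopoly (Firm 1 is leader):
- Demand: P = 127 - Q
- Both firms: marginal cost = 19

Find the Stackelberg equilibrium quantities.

q₁* (leader) = 54.0, q₂* (follower) = 27.0

Work:
Follower's reaction: q₂ = (a - c - q₁)/2
Leader substitutes: π₁ = q₁·(a - q₁ - (a-c-q₁)/2 - c)
FOC: q₁* = (127 - 19)/2 = 54.00
Then: q₂* = (127 - 19 - 54.0)/2 = 27.00
Leader has first-mover advantage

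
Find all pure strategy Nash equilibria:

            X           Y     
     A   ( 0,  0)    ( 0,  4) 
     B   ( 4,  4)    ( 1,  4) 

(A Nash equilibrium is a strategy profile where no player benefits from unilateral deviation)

Nash equilibrium: (B, X), (B, Y)

Work:
Best responses:
  P1 vs X: payoffs [0, 4] → best response B (payoff 4)
  P1 vs Y: payoffs [0, 1] → best response B (payoff 1)
  P2 vs A: payoffs [0, 4] → best response Y (payoff 4)
  P2 vs B: payoffs [4, 4] → best response X/Y (payoff 4)
Mutual best responses: (B,X), (B,Y) → Nash equilibria.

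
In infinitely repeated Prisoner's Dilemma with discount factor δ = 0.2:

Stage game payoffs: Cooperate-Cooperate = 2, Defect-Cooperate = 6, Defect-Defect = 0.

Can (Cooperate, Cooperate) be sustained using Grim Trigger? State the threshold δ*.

δ* = 0.6667; since δ = 0.2 < 0.6667, cooperation cannot be sustained

Work:
For Grim Trigger:
Cooperate forever: 2/(1-δ)
Defect then punished: 6 + 0·δ/(1-δ)
Need: 2/(1-δ) ≥ 6 + 0·δ/(1-δ)
Solving: δ ≥ (T-R)/(T-P) = (6-2)/(6-0) = 0.6667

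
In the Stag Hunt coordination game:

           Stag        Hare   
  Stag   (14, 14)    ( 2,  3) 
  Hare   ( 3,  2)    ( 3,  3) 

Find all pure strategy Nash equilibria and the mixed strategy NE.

Pure NE: (Stag, Stag) and (Hare, Hare); Mixed NE: p = 0.0833, q = 0.0833

Work:
Check pure NE:
(Stag, Stag): (14, 14) - no unilateral deviation beneficial
(Hare, Hare): (3, 3) - no unilateral deviation beneficial
Mixed NE: P1 plays Stag with p = 0.0833, P2 plays Stag with q = 0.0833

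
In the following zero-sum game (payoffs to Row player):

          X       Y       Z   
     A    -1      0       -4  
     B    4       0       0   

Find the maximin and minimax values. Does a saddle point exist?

Maximin = 0, Minimax = 0, Saddle: True

Work:
Row minimums: [-4, 0] → maximin = 0
Column maximums: [4, 0, 0] → minimax = 0
Saddle point exists! Game value = 0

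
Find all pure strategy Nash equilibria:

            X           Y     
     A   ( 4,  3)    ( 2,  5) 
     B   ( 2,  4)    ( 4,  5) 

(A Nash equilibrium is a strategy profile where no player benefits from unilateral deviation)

Nash equilibrium: (B, Y)

Work:
Best responses:
  P1 vs X: payoffs [4, 2] → best response A (payoff 4)
  P1 vs Y: payoffs [2, 4] → best response B (payoff 4)
  P2 vs A: payoffs [3, 5] → best response Y (payoff 5)
  P2 vs B: payoffs [4, 5] → best response Y (payoff 5)
Mutual best responses: (B,Y) → Nash equilibria.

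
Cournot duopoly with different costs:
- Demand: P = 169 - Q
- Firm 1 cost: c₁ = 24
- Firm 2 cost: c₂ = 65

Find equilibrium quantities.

q₁* = 62.0, q₂* = 21.0

Work:
Reaction: q₁ = (169 - 24 - q₂)/2
Reaction: q₂ = (169 - 65 - q₁)/2
Solve simultaneously:
q₁* = (169 - 2×24 + 65)/3 = 62.0
q₂* = (169 - 2×65 + 24)/3 = 21.0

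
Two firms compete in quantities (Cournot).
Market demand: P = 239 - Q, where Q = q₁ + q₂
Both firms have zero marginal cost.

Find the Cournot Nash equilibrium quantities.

q₁* = q₂* = 79.67; P* = 79.67

Work:
Profit: π_i = P·q_i = (a - q_i - q_j)·q_i
FOC: ∂π_i/∂q_i = a - 2q_i - q_j = 0
Reaction function: q_i = (239 - q_j)/2
Symmetry: q* = 239/3 = 79.67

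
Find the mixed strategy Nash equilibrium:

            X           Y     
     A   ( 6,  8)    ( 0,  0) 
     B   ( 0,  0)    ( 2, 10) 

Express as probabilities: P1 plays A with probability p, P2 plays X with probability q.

p = 0.5556, q = 0.25

Work:
Find probabilities that make opponent indifferent:
P2 chooses q to make P1 indifferent between A and B
P1 chooses p to make P2 indifferent between X and Y
Mixed NE: P1 plays (A: 0.5556, B: 0.4444), P2 plays (X: 0.25, Y: 0.75)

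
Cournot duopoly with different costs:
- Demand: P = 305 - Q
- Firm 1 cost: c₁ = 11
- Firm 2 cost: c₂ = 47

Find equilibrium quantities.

q₁* = 110.0, q₂* = 74.0

Work:
Reaction: q₁ = (305 - 11 - q₂)/2
Reaction: q₂ = (305 - 47 - q₁)/2
Solve simultaneously:
q₁* = (305 - 2×11 + 47)/3 = 110.0
q₂* = (305 - 2×47 + 11)/3 = 74.0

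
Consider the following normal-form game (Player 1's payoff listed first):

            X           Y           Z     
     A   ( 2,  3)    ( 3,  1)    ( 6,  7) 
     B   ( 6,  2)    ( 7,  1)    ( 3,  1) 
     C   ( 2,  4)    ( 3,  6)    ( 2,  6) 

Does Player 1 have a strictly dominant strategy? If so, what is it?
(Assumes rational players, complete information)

No strictly dominant strategy exists for Player 1

Work:
A strategy strictly dominates another if it gives a strictly higher payoff against every opponent action. Compare each pair of P1's strategies column-by-column:
  A vs B: [2 vs 6, 3 vs 7, 6 vs 3] → A does not strictly dominate B (column X: 2 ≤ 6)
  A vs C: [2 vs 2, 3 vs 3, 6 vs 2] → A does not strictly dominate C (column X: 2 ≤ 2)
  B vs A: [6 vs 2, 7 vs 3, 3 vs 6] → B does not strictly dominate A (column Z: 3 ≤ 6)
  B vs C: [6 vs 2, 7 vs 3, 3 vs 2] → B strictly dominates C
  C vs A: [2 vs 2, 3 vs 3, 2 vs 6] → C does not strictly dominate A (column X: 2 ≤ 2)
  C vs B: [2 vs 6, 3 vs 7, 2 vs 3] → C does not strictly dominate B (column X: 2 ≤ 6)
No single strategy strictly dominates all others → no strictly dominant strategy.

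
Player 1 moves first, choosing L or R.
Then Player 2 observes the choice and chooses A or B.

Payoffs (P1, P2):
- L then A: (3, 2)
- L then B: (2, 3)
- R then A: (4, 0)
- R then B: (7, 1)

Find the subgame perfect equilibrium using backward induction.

P1 plays R, P2 plays B after L and B after R; Payoff (7, 1)

Work:
Backward induction:
After L: P2 chooses B → P1 gets 2
After R: P2 chooses B → P1 gets 7
P1 chooses R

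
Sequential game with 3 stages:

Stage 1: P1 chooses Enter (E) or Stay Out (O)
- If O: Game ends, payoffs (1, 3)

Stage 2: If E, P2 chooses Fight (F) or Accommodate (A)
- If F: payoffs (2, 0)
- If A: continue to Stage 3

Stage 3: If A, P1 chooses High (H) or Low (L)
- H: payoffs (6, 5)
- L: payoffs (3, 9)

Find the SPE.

SPE: (E, A, H); Outcome (6, 5)

Work:
Stage 3: P1 chooses H (6 vs 3)
Stage 2: P2: F->0, A->5 (anticipating H). Choose A
Stage 1: P1: O->1, E->6 (anticipating A, H). Choose E
SPE path: E -> A -> H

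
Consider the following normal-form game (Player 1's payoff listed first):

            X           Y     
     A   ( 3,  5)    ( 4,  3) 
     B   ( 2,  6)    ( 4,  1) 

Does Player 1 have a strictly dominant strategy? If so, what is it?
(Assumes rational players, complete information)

No strictly dominant strategy exists for Player 1

Work:
A strategy strictly dominates another if it gives a strictly higher payoff against every opponent action. Compare each pair of P1's strategies column-by-column:
  A vs B: [3 vs 2, 4 vs 4] → A does not strictly dominate B (column Y: 4 ≤ 4)
  B vs A: [2 vs 3, 4 vs 4] → B does not strictly dominate A (column X: 2 ≤ 3)
No single strategy strictly dominates all others → no strictly dominant strategy.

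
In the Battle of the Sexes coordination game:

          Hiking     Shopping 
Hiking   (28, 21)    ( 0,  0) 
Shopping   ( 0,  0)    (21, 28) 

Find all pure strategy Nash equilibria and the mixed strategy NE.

Pure NE: (Hiking, Hiking) and (Shopping, Shopping); Mixed NE: p = 0.5714, q = 0.4286

Work:
Check pure NE:
(Hiking, Hiking): (28, 21) - no unilateral deviation beneficial
(Shopping, Shopping): (21, 28) - no unilateral deviation beneficial
Mixed NE: P1 plays Hiking with p = 0.5714, P2 plays Hiking with q = 0.4286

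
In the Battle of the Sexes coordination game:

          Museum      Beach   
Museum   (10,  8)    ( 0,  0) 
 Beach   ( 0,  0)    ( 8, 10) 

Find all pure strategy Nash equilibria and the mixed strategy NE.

Pure NE: (Museum, Museum) and (Beach, Beach); Mixed NE: p = 0.5556, q = 0.4444

Work:
Check pure NE:
(Museum, Museum): (10, 8) - no unilateral deviation beneficial
(Beach, Beach): (8, 10) - no unilateral deviation beneficial
Mixed NE: P1 plays Museum with p = 0.5556, P2 plays Museum with q = 0.4444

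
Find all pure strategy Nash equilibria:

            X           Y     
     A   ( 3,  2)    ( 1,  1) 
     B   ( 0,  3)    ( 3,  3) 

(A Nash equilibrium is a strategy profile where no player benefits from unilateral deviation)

Nash equilibrium: (A, X), (B, Y)

Work:
Best responses:
  P1 vs X: payoffs [3, 0] → best response A (payoff 3)
  P1 vs Y: payoffs [1, 3] → best response B (payoff 3)
  P2 vs A: payoffs [2, 1] → best response X (payoff 2)
  P2 vs B: payoffs [3, 3] → best response X/Y (payoff 3)
Mutual best responses: (A,X), (B,Y) → Nash equilibria.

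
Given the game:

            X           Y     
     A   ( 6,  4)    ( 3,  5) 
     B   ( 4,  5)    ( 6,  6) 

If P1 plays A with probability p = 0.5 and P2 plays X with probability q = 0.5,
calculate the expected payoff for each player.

E[P1] = 4.75, E[P2] = 5.0

Work:
E[P1] = p·q·π₁(A,X) + p·(1-q)·π₁(A,Y) + (1-p)·q·π₁(B,X) + (1-p)·(1-q)·π₁(B,Y)
= 0.5·0.5·6 + 0.5·0.5·3 + 0.5·0.5·4 + 0.5·0.5·6
= 4.75

E[P2] = 5.0 (similar calculation)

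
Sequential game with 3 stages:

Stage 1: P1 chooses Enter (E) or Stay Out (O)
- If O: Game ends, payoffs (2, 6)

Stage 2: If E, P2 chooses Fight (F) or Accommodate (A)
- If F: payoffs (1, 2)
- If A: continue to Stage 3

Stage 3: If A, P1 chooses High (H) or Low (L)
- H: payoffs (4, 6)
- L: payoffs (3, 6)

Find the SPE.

SPE: (E, A, H); Outcome (4, 6)

Work:
Stage 3: P1 chooses H (4 vs 3)
Stage 2: P2: F->2, A->6 (anticipating H). Choose A
Stage 1: P1: O->2, E->4 (anticipating A, H). Choose E
SPE path: E -> A -> H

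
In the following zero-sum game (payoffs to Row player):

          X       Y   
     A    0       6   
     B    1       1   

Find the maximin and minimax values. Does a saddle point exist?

Maximin = 1, Minimax = 1, Saddle: True

Work:
Row minimums: [0, 1] → maximin = 1
Column maximums: [1, 6] → minimax = 1
Saddle point exists! Game value = 1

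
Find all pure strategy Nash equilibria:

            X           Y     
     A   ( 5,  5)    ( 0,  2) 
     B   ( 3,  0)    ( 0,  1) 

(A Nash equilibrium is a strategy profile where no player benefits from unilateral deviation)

Nash equilibrium: (A, X), (B, Y)

Work:
Best responses:
  P1 vs X: payoffs [5, 3] → best response A (payoff 5)
  P1 vs Y: payoffs [0, 0] → best response A/B (payoff 0)
  P2 vs A: payoffs [5, 2] → best response X (payoff 5)
  P2 vs B: payoffs [0, 1] → best response Y (payoff 1)
Mutual best responses: (A,X), (B,Y) → Nash equilibria.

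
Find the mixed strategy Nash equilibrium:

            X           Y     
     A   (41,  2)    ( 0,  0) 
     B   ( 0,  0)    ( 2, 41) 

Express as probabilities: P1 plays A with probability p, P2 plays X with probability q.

p = 0.9535, q = 0.0465

Work:
Find probabilities that make opponent indifferent:
P2 chooses q to make P1 indifferent between A and B
P1 chooses p to make P2 indifferent between X and Y
Mixed NE: P1 plays (A: 0.9535, B: 0.0465), P2 plays (X: 0.0465, Y: 0.9535)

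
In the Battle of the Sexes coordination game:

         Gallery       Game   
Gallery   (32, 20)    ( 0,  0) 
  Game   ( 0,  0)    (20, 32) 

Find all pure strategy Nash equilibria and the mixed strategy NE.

Pure NE: (Gallery, Gallery) and (Game, Game); Mixed NE: p = 0.6154, q = 0.3846

Work:
Check pure NE:
(Gallery, Gallery): (32, 20) - no unilateral deviation beneficial
(Game, Game): (20, 32) - no unilateral deviation beneficial
Mixed NE: P1 plays Gallery with p = 0.6154, P2 plays Gallery with q = 0.3846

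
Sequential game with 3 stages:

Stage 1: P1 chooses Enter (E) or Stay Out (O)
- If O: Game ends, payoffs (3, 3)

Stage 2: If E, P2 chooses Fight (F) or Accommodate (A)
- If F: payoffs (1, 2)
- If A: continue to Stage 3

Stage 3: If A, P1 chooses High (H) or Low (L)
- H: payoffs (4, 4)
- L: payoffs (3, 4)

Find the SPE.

SPE: (E, A, H); Outcome (4, 4)

Work:
Stage 3: P1 chooses H (4 vs 3)
Stage 2: P2: F->2, A->4 (anticipating H). Choose A
Stage 1: P1: O->3, E->4 (anticipating A, H). Choose E
SPE path: E -> A -> H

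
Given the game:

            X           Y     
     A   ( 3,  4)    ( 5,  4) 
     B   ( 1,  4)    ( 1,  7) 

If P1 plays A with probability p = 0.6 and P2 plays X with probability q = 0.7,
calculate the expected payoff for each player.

E[P1] = 2.56, E[P2] = 4.36

Work:
E[P1] = p·q·π₁(A,X) + p·(1-q)·π₁(A,Y) + (1-p)·q·π₁(B,X) + (1-p)·(1-q)·π₁(B,Y)
= 0.6·0.7·3 + 0.6·0.3·5 + 0.4·0.7·1 + 0.4·0.3·1
= 2.56

E[P2] = 4.36 (similar calculation)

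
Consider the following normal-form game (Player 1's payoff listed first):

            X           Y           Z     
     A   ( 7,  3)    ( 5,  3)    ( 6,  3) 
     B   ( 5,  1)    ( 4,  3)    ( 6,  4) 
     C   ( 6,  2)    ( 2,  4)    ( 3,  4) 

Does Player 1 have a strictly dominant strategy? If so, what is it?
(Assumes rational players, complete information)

No strictly dominant strategy exists for Player 1

Work:
A strategy strictly dominates another if it gives a strictly higher payoff against every opponent action. Compare each pair of P1's strategies column-by-column:
  A vs B: [7 vs 5, 5 vs 4, 6 vs 6] → A does not strictly dominate B (column Z: 6 ≤ 6)
  A vs C: [7 vs 6, 5 vs 2, 6 vs 3] → A strictly dominates C
  B vs A: [5 vs 7, 4 vs 5, 6 vs 6] → B does not strictly dominate A (column X: 5 ≤ 7)
  B vs C: [5 vs 6, 4 vs 2, 6 vs 3] → B does not strictly dominate C (column X: 5 ≤ 6)
  C vs A: [6 vs 7, 2 vs 5, 3 vs 6] → C does not strictly dominate A (column X: 6 ≤ 7)
  C vs B: [6 vs 5, 2 vs 4, 3 vs 6] → C does not strictly dominate B (column Y: 2 ≤ 4)
No single strategy strictly dominates all others → no strictly dominant strategy.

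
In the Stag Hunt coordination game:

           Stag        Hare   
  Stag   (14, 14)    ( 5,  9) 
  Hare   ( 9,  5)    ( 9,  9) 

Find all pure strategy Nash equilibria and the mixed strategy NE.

Pure NE: (Stag, Stag) and (Hare, Hare); Mixed NE: p = 0.4444, q = 0.4444

Work:
Check pure NE:
(Stag, Stag): (14, 14) - no unilateral deviation beneficial
(Hare, Hare): (9, 9) - no unilateral deviation beneficial
Mixed NE: P1 plays Stag with p = 0.4444, P2 plays Stag with q = 0.4444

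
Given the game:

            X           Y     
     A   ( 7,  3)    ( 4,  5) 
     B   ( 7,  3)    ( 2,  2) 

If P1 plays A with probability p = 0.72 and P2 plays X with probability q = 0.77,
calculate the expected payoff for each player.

E[P1] = 6.1812, E[P2] = 3.2668

Work:
E[P1] = p·q·π₁(A,X) + p·(1-q)·π₁(A,Y) + (1-p)·q·π₁(B,X) + (1-p)·(1-q)·π₁(B,Y)
= 0.72·0.77·7 + 0.72·0.23·4 + 0.28·0.77·7 + 0.28·0.23·2
= 6.1812

E[P2] = 3.2668 (similar calculation)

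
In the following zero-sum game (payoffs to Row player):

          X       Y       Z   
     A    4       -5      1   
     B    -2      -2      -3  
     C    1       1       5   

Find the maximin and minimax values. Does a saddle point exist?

Maximin = 1, Minimax = 1, Saddle: True

Work:
Row minimums: [-5, -3, 1] → maximin = 1
Column maximums: [4, 1, 5] → minimax = 1
Saddle point exists! Game value = 1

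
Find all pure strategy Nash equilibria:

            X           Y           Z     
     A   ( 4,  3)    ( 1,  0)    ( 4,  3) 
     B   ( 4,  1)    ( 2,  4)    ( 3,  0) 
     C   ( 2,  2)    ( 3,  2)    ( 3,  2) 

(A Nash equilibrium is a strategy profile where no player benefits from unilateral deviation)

Nash equilibrium: (A, X), (A, Z), (C, Y)

Work:
Best responses:
  P1 vs X: payoffs [4, 4, 2] → best response A/B (payoff 4)
  P1 vs Y: payoffs [1, 2, 3] → best response C (payoff 3)
  P1 vs Z: payoffs [4, 3, 3] → best response A (payoff 4)
  P2 vs A: payoffs [3, 0, 3] → best response X/Z (payoff 3)
  P2 vs B: payoffs [1, 4, 0] → best response Y (payoff 4)
  P2 vs C: payoffs [2, 2, 2] → best response X/Y/Z (payoff 2)
Mutual best responses: (A,X), (A,Z), (C,Y) → Nash equilibria.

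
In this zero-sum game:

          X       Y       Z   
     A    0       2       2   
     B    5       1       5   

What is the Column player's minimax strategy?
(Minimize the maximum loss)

Column should play Y, value = 2

Work:
Column player minimizes Row's maximum payoff:
Column X: max payoff to Row = 5
Column Y: max payoff to Row = 2
Column Z: max payoff to Row = 5
Minimum is 2, achieved by column Y.
Minimax strategy: Y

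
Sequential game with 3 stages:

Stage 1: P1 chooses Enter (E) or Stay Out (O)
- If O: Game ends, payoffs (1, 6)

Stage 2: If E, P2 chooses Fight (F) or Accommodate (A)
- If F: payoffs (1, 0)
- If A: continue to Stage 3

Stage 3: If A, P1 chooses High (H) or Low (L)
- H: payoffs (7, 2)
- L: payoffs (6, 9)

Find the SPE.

SPE: (E, A, H); Outcome (7, 2)

Work:
Stage 3: P1 chooses H (7 vs 6)
Stage 2: P2: F->0, A->2 (anticipating H). Choose A
Stage 1: P1: O->1, E->7 (anticipating A, H). Choose E
SPE path: E -> A -> H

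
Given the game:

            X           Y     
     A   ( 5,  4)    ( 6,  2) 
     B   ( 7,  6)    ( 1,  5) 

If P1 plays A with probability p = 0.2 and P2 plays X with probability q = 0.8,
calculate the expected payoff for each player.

E[P1] = 5.68, E[P2] = 5.36

Work:
E[P1] = p·q·π₁(A,X) + p·(1-q)·π₁(A,Y) + (1-p)·q·π₁(B,X) + (1-p)·(1-q)·π₁(B,Y)
= 0.2·0.8·5 + 0.2·0.2·6 + 0.8·0.8·7 + 0.8·0.2·1
= 5.68

E[P2] = 5.36 (similar calculation)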